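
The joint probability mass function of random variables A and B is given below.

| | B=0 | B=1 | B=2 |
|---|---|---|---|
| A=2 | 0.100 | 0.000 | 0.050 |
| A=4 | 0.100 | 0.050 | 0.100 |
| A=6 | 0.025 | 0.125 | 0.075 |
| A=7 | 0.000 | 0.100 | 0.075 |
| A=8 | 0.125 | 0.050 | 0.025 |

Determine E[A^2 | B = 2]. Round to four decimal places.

P(B = 2) = 0.325.
Summing A^2·P(A=x,B=y) over the conditioning event gives 9.775.
E[A^2 | B = 2] = (9.775) / (0.325) = 30.0769.

30.0769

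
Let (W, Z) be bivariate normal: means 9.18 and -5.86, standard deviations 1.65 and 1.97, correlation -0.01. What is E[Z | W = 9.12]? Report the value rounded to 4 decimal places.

For a bivariate normal, E[Z | W=x] = μ_Z + ρ·(σ_Z/σ_W)·(x − μ_W).
E[Z | W=9.12] = -5.86 + (-0.01)·(1.97/1.65)·(9.12 − (9.18)) = -5.86 + (-0.011939)·(-0.06) = -5.8593.

-5.8593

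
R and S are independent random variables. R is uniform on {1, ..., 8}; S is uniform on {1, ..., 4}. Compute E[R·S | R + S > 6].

P(R + S > 6) = 9/16.
Summing RS·P(x,y) over outcomes with R + S > 6 gives 295/32.
E[R·S | R + S > 6] = (295/32) / (9/16) = 295/18.

295/18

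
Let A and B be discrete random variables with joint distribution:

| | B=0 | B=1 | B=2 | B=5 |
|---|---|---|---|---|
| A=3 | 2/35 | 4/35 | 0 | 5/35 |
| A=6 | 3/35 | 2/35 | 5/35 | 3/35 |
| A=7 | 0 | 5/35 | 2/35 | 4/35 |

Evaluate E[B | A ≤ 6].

P(A ≤ 6) = 24/35.
Summing B·P(A=x,B=y) over the conditioning event gives 8/5.
E[B | A ≤ 6] = (8/5) / (24/35) = 7/3.

7/3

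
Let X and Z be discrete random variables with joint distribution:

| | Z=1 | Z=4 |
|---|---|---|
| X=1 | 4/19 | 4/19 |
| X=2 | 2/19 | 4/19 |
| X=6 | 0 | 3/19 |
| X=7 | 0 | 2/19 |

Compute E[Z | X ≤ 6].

50/17

P(X ≤ 6) = 17/19.
Σ Z·P over the event = 1·(4/19) + 4·(4/19) + 1·(2/19) + 4·(4/19) + 4·(3/19) = 50/19.
E[Z | X ≤ 6] = (50/19) / (17/19) = 50/17.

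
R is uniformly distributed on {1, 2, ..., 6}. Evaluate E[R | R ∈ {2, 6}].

P(R ∈ {2, 6}) = 1/3.
Σ over the event: 2·1/6 + 6·1/6 = 4/3.
E[R | R ∈ {2, 6}] = (4/3) / (1/3) = 4.

4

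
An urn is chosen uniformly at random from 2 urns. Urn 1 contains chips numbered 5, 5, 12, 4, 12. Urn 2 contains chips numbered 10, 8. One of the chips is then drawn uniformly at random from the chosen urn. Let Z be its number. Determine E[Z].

E[Z | urn 1] = (5+5+12+4+12)/5 = 38/5.
E[Z | urn 2] = (10+8)/2 = 9.
By the law of total expectation,
E[Z] = (1/2)·(38/5) + (1/2)·(9) = 83/10.

83/10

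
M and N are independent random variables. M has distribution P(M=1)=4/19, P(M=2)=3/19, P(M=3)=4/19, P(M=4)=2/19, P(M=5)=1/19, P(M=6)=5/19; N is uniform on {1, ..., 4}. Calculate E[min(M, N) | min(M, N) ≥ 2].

122/45

P(min(M, N) ≥ 2) = 45/76.
Summing min(M,N)·P(x,y) over outcomes with min(M, N) ≥ 2 gives 61/38.
E[min(M, N) | min(M, N) ≥ 2] = (61/38) / (45/76) = 122/45.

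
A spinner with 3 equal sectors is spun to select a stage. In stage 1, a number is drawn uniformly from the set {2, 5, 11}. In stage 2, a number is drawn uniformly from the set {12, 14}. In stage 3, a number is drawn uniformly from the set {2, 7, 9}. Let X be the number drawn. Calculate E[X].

25/3

E[X | stage 1] = (2+5+11)/3 = 6.
E[X | stage 2] = (12+14)/2 = 13.
E[X | stage 3] = (2+7+9)/3 = 6.
By the law of total expectation,
E[X] = (1/3)·(6) + (1/3)·(13) + (1/3)·(6) = 25/3.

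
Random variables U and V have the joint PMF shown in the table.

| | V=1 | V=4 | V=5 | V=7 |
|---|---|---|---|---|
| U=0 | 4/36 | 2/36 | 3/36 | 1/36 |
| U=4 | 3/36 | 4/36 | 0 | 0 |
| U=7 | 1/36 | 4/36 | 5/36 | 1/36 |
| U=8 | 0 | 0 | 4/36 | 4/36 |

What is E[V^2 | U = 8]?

37

P(U = 8) = 2/9.
Σ V^2·P over the event = 25·(4/36) + 49·(4/36) = 74/9.
E[V^2 | U = 8] = (74/9) / (2/9) = 37.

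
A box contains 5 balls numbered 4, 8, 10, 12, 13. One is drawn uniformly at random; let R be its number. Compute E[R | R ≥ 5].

43/4

P(R ≥ 5) = 4/5.
Σ over the event: 8·1/5 + 10·1/5 + 12·1/5 + 13·1/5 = 43/5.
E[R | R ≥ 5] = (43/5) / (4/5) = 43/4.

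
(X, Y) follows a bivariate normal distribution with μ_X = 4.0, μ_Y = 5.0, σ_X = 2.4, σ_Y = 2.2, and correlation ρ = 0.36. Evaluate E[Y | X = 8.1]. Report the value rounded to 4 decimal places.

The regression of Y on X has slope ρ·σ_Y/σ_X and passes through (μ_X, μ_Y).
E[Y | X=8.1] = 5.0 + (0.36)·(2.2/2.4)·(8.1 − (4.0)) = 5.0 + (0.33)·(4.1) = 6.3530.

6.3530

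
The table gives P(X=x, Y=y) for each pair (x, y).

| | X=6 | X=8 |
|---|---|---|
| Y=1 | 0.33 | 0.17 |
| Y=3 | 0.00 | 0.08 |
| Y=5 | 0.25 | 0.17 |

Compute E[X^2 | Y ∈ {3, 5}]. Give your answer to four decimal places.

50.0000

P(Y ∈ {3, 5}) = 0.50.
Σ X^2·P over the event = 36·(0.25) + 64·(0.08) + 64·(0.17) = 25.00.
E[X^2 | Y ∈ {3, 5}] = (25.00) / (0.50) = 50.0000.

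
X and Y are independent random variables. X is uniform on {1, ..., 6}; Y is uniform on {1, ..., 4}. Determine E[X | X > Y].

P(X > Y) = 7/12.
Summing X·P(x,y) over outcomes with X > Y gives 8/3.
E[X | X > Y] = (8/3) / (7/12) = 32/7.

32/7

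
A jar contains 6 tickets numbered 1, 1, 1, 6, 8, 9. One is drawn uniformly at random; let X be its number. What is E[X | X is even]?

7

P(X is even) = 1/3.
Σ over the event: 6·1/6 + 8·1/6 = 7/3.
E[X | X is even] = (7/3) / (1/3) = 7.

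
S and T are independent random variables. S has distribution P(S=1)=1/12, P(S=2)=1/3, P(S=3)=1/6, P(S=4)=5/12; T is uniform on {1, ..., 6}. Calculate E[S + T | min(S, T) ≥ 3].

P(min(S, T) ≥ 3) = 7/18.
Summing (S+T)·P(x,y) over outcomes with min(S, T) ≥ 3 gives 115/36.
E[S + T | min(S, T) ≥ 3] = (115/36) / (7/18) = 115/14.

115/14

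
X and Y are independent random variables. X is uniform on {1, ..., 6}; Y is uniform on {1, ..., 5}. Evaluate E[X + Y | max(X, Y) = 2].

10/3

P(max(X, Y) = 2) = 1/10.
Summing (X+Y)·P(x,y) over outcomes with max(X, Y) = 2 gives 1/3.
E[X + Y | max(X, Y) = 2] = (1/3) / (1/10) = 10/3.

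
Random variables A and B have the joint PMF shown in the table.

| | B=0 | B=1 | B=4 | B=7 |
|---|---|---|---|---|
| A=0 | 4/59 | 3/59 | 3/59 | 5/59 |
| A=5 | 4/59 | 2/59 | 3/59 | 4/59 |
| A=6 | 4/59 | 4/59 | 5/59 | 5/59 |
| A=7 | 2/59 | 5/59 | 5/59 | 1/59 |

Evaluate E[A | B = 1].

69/14

P(B = 1) = 14/59.
Σ A·P over the event = 0·(3/59) + 5·(2/59) + 6·(4/59) + 7·(5/59) = 69/59.
E[A | B = 1] = (69/59) / (14/59) = 69/14.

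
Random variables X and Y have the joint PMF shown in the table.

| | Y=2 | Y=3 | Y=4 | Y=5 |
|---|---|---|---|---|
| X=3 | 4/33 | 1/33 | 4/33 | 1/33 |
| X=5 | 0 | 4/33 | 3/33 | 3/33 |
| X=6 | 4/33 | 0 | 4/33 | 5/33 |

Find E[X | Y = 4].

P(Y = 4) = 1/3.
Σ X·P over the event = 3·(4/33) + 5·(3/33) + 6·(4/33) = 17/11.
E[X | Y = 4] = (17/11) / (1/3) = 51/11.

51/11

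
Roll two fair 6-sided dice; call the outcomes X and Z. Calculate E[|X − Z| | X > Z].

P(X > Z) = 5/12.
Summing |X−Z|·P(x,y) over outcomes with X > Z gives 35/36.
E[|X − Z| | X > Z] = (35/36) / (5/12) = 7/3.

7/3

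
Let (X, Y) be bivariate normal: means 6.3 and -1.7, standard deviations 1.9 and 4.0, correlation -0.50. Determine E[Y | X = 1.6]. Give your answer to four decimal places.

The regression of Y on X has slope ρ·σ_Y/σ_X and passes through (μ_X, μ_Y).
E[Y | X=1.6] = -1.7 + (-0.50)·(4.0/1.9)·(1.6 − (6.3)) = -1.7 + (-1.05263)·(-4.7) = 3.2474.

3.2474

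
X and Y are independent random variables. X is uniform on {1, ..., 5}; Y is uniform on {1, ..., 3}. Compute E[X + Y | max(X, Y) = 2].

P(max(X, Y) = 2) = 1/5.
Summing (X+Y)·P(x,y) over outcomes with max(X, Y) = 2 gives 2/3.
E[X + Y | max(X, Y) = 2] = (2/3) / (1/5) = 10/3.

10/3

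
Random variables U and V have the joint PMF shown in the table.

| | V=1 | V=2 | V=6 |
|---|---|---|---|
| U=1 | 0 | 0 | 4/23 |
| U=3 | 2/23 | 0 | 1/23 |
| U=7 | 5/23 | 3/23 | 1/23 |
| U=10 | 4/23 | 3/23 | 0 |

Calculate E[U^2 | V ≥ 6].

31/3

P(V ≥ 6) = 6/23.
Summing U^2·P(U=x,V=y) over the conditioning event gives 62/23.
E[U^2 | V ≥ 6] = (62/23) / (6/23) = 31/3.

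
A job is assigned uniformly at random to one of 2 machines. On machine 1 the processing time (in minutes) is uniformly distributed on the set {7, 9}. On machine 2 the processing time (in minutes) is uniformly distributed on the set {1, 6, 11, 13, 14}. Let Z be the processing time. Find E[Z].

E[Z | machine 1] = (7+9)/2 = 8.
E[Z | machine 2] = (1+6+11+13+14)/5 = 9.
By the law of total expectation,
E[Z] = (1/2)·(8) + (1/2)·(9) = 17/2.

17/2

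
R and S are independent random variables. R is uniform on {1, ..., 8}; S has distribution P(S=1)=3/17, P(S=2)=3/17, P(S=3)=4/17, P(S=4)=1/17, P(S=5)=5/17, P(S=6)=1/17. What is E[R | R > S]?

47/8

P(R > S) = 10/17.
Summing R·P(x,y) over outcomes with R > S gives 235/68.
E[R | R > S] = (235/68) / (10/17) = 47/8.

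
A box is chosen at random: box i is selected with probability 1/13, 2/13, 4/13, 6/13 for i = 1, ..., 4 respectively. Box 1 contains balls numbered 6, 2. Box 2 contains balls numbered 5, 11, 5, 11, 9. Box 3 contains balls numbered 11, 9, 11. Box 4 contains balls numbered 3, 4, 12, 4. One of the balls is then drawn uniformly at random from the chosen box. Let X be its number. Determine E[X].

2887/390

E[X | box 1] = (6+2)/2 = 4.
E[X | box 2] = (5+11+5+11+9)/5 = 41/5.
E[X | box 3] = (11+9+11)/3 = 31/3.
E[X | box 4] = (3+4+12+4)/4 = 23/4.
E[X] = (1/13)·(4) + (2/13)·(41/5) + (4/13)·(31/3) + (6/13)·(23/4) = 2887/390.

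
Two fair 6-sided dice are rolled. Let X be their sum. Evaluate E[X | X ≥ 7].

P(X ≥ 7) = 7/12.
Σ over the event: 7·1/6 + 8·5/36 + 9·1/9 + 10·1/12 + 11·1/18 + 12·1/36 = 91/18.
E[X | X ≥ 7] = (91/18) / (7/12) = 26/3.

26/3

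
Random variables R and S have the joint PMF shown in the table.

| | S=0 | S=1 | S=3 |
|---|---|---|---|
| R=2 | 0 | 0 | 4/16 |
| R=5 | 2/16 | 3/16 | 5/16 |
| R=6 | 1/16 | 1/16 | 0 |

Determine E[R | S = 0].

P(S = 0) = 3/16.
Σ R·P over the event = 5·(2/16) + 6·(1/16) = 1.
E[R | S = 0] = (1) / (3/16) = 16/3.

16/3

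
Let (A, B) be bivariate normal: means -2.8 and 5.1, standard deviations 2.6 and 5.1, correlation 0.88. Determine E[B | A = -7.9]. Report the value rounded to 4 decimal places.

E[B | A=x] = μ_B + ρ(σ_B/σ_A)(x − μ_A) for jointly normal variables.
E[B | A=-7.9] = 5.1 + (0.88)·(5.1/2.6)·(-7.9 − (-2.8)) = 5.1 + (1.72615)·(-5.1) = -3.7034.

-3.7034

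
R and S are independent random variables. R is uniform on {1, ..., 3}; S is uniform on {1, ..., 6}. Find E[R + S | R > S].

4

P(R > S) = 1/6.
Summing (R+S)·P(x,y) over outcomes with R > S gives 2/3.
E[R + S | R > S] = (2/3) / (1/6) = 4.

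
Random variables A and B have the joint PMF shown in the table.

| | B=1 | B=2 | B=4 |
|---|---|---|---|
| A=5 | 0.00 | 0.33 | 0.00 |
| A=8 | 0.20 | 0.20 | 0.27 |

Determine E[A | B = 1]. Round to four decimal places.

8.0000

P(B = 1) = 0.20.
Σ A·P over the event = 8·(0.20) = 1.60.
E[A | B = 1] = (1.60) / (0.20) = 8.0000.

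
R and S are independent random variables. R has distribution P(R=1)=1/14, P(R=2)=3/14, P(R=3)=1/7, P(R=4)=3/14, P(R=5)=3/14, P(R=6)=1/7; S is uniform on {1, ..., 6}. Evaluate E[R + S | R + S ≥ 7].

P(R + S ≥ 7) = 13/21.
Summing (R+S)·P(x,y) over outcomes with R + S ≥ 7 gives 451/84.
E[R + S | R + S ≥ 7] = (451/84) / (13/21) = 451/52.

451/52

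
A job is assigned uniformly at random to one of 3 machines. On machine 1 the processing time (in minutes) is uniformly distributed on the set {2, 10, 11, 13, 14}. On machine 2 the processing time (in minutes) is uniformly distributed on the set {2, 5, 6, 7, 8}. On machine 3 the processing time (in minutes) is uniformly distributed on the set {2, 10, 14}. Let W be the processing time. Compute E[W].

364/45

E[W | machine 1] = (2+10+11+13+14)/5 = 10.
E[W | machine 2] = (2+5+6+7+8)/5 = 28/5.
E[W | machine 3] = (2+10+14)/3 = 26/3.
E[W] = (1/3)·(10) + (1/3)·(28/5) + (1/3)·(26/3) = 364/45.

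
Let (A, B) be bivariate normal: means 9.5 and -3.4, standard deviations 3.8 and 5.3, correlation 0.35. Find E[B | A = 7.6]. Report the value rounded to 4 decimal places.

-4.3275

The regression of B on A has slope ρ·σ_B/σ_A and passes through (μ_A, μ_B).
E[B | A=7.6] = -3.4 + (0.35)·(5.3/3.8)·(7.6 − (9.5)) = -3.4 + (0.48816)·(-1.9) = -4.3275.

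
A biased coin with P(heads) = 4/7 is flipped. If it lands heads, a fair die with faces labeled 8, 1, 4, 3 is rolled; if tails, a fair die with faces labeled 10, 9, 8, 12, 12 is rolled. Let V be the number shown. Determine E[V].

233/35

E[V | heads] = (8+1+4+3)/4 = 4.
E[V | tails] = (10+9+8+12+12)/5 = 51/5.
By the law of total expectation,
E[V] = (4/7)·(4) + (3/7)·(51/5) = 233/35.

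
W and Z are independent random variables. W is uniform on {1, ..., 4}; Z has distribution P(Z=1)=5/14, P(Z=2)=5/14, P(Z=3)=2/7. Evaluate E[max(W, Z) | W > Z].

P(W > Z) = 29/56.
Summing max(W,Z)·P(x,y) over outcomes with W > Z gives 12/7.
E[max(W, Z) | W > Z] = (12/7) / (29/56) = 96/29.

96/29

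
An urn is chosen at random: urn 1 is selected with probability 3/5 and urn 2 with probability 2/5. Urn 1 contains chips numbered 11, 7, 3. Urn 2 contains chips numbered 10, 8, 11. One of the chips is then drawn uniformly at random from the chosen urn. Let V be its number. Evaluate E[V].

121/15

E[V | urn 1] = (11+7+3)/3 = 7.
E[V | urn 2] = (10+8+11)/3 = 29/3.
By the law of total expectation,
E[V] = (3/5)·(7) + (2/5)·(29/3) = 121/15.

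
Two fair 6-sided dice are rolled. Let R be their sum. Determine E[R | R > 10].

P(R > 10) = 1/12.
Σ over the event: 11·1/18 + 12·1/36 = 17/18.
E[R | R > 10] = (17/18) / (1/12) = 34/3.

34/3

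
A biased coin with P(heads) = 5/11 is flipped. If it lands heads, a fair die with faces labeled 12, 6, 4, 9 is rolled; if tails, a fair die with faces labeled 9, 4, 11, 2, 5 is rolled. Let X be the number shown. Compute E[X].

1519/220

E[X | heads] = (12+6+4+9)/4 = 31/4.
E[X | tails] = (9+4+11+2+5)/5 = 31/5.
E[X] = (5/11)·(31/4) + (6/11)·(31/5) = 1519/220.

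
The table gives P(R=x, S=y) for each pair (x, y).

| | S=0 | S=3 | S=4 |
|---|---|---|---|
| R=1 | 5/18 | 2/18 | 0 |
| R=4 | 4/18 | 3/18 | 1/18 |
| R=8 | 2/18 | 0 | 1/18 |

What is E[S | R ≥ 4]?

P(R ≥ 4) = 11/18.
Σ S·P over the event = 0·(4/18) + 3·(3/18) + 4·(1/18) + 0·(2/18) + 4·(1/18) = 17/18.
E[S | R ≥ 4] = (17/18) / (11/18) = 17/11.

17/11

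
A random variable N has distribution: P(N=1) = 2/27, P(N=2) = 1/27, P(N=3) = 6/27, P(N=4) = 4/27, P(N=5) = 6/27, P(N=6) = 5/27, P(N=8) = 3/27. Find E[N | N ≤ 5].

68/19

P(N ≤ 5) = 19/27.
Σ over the event: 1·2/27 + 2·1/27 + 3·2/9 + 4·4/27 + 5·2/9 = 68/27.
E[N | N ≤ 5] = (68/27) / (19/27) = 68/19.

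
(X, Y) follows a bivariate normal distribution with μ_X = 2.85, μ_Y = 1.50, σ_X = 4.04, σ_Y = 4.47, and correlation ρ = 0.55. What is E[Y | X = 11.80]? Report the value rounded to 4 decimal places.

For a bivariate normal, E[Y | X=x] = μ_Y + ρ·(σ_Y/σ_X)·(x − μ_X).
E[Y | X=11.80] = 1.50 + (0.55)·(4.47/4.04)·(11.80 − (2.85)) = 1.50 + (0.60854)·(8.95) = 6.9464.

6.9464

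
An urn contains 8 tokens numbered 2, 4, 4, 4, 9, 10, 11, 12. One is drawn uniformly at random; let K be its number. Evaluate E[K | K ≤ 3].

2

P(K ≤ 3) = 1/8.
Σ over the event: 2·1/8 = 1/4.
E[K | K ≤ 3] = (1/4) / (1/8) = 2.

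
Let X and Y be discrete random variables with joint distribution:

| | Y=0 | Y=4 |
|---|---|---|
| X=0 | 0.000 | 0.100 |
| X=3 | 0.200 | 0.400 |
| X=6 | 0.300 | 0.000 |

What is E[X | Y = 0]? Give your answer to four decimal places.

P(Y = 0) = 0.500.
Σ X·P over the event = 3·(0.200) + 6·(0.300) = 2.400.
E[X | Y = 0] = (2.400) / (0.500) = 4.8000.

4.8000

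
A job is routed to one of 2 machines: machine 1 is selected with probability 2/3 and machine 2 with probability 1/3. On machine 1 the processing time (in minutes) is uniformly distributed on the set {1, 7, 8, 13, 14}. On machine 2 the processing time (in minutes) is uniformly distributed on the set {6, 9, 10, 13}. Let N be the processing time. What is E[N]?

89/10

E[N | machine 1] = (1+7+8+13+14)/5 = 43/5.
E[N | machine 2] = (6+9+10+13)/4 = 19/2.
E[N] = (2/3)·(43/5) + (1/3)·(19/2) = 89/10.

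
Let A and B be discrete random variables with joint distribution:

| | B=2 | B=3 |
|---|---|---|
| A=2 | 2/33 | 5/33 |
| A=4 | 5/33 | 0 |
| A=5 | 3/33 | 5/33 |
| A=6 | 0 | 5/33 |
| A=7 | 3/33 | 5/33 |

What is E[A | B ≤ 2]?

P(B ≤ 2) = 13/33.
Σ A·P over the event = 2·(2/33) + 4·(5/33) + 5·(3/33) + 7·(3/33) = 20/11.
E[A | B ≤ 2] = (20/11) / (13/33) = 60/13.

60/13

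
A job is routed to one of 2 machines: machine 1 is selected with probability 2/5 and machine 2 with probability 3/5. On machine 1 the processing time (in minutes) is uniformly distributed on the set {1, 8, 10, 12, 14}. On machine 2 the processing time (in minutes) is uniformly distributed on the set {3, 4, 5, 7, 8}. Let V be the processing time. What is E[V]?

E[V | machine 1] = (1+8+10+12+14)/5 = 9.
E[V | machine 2] = (3+4+5+7+8)/5 = 27/5.
By the law of total expectation,
E[V] = (2/5)·(9) + (3/5)·(27/5) = 171/25.

171/25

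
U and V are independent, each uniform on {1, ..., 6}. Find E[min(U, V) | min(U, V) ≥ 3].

P(min(U, V) ≥ 3) = 4/9.
Summing min(U,V)·P(x,y) over outcomes with min(U, V) ≥ 3 gives 31/18.
E[min(U, V) | min(U, V) ≥ 3] = (31/18) / (4/9) = 31/8.

31/8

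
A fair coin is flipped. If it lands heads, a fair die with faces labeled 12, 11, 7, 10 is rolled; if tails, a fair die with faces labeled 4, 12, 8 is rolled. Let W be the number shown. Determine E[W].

9

E[W | heads] = (12+11+7+10)/4 = 10.
E[W | tails] = (4+12+8)/3 = 8.
By the law of total expectation,
E[W] = (1/2)·(10) + (1/2)·(8) = 9.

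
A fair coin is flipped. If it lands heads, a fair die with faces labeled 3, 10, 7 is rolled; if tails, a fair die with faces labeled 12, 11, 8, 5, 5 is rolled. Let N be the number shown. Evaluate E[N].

223/30

E[N | heads] = (3+10+7)/3 = 20/3.
E[N | tails] = (12+11+8+5+5)/5 = 41/5.
E[N] = (1/2)·(20/3) + (1/2)·(41/5) = 223/30.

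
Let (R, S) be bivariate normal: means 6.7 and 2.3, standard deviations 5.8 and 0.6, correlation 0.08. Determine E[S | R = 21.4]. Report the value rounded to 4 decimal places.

2.4217

The regression of S on R has slope ρ·σ_S/σ_R and passes through (μ_R, μ_S).
E[S | R=21.4] = 2.3 + (0.08)·(0.6/5.8)·(21.4 − (6.7)) = 2.3 + (0.0082759)·(14.7) = 2.4217.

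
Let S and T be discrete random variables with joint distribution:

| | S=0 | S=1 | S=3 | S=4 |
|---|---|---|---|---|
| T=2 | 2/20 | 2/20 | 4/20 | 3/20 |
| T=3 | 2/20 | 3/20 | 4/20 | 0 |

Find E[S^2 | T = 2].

P(T = 2) = 11/20.
Σ S^2·P over the event = 0·(2/20) + 1·(2/20) + 9·(4/20) + 16·(3/20) = 43/10.
E[S^2 | T = 2] = (43/10) / (11/20) = 86/11.

86/11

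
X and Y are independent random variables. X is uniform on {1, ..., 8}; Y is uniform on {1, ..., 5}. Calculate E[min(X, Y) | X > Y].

13/5

P(X > Y) = 5/8.
Summing min(X,Y)·P(x,y) over outcomes with X > Y gives 13/8.
E[min(X, Y) | X > Y] = (13/8) / (5/8) = 13/5.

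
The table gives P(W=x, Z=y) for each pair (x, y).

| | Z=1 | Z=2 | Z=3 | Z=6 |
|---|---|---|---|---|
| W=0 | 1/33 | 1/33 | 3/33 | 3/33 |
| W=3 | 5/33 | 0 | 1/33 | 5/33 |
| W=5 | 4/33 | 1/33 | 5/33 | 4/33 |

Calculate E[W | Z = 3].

P(Z = 3) = 3/11.
Σ W·P over the event = 0·(3/33) + 3·(1/33) + 5·(5/33) = 28/33.
E[W | Z = 3] = (28/33) / (3/11) = 28/9.

28/9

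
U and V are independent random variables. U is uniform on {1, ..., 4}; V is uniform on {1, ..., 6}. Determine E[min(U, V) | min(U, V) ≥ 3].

27/8

P(min(U, V) ≥ 3) = 1/3.
Summing min(U,V)·P(x,y) over outcomes with min(U, V) ≥ 3 gives 9/8.
E[min(U, V) | min(U, V) ≥ 3] = (9/8) / (1/3) = 27/8.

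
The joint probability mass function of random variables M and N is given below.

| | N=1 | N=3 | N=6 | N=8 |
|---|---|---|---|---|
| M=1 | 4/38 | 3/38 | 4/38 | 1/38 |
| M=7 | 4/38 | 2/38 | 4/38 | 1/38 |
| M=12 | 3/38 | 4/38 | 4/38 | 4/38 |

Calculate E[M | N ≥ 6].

P(N ≥ 6) = 9/19.
Σ M·P over the event = 1·(4/38) + 1·(1/38) + 7·(4/38) + 7·(1/38) + 12·(4/38) + 12·(4/38) = 68/19.
E[M | N ≥ 6] = (68/19) / (9/19) = 68/9.

68/9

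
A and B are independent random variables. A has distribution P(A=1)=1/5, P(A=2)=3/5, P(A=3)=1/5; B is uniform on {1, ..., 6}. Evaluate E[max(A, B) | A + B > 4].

P(A + B > 4) = 2/3.
Summing max(A,B)·P(x,y) over outcomes with A + B > 4 gives 3.
E[max(A, B) | A + B > 4] = (3) / (2/3) = 9/2.

9/2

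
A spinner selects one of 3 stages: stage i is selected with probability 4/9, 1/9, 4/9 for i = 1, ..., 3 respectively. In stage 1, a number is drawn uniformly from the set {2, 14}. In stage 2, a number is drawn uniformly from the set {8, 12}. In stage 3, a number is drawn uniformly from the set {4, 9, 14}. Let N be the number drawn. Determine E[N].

E[N | stage 1] = (2+14)/2 = 8.
E[N | stage 2] = (8+12)/2 = 10.
E[N | stage 3] = (4+9+14)/3 = 9.
By the law of total expectation,
E[N] = (4/9)·(8) + (1/9)·(10) + (4/9)·(9) = 26/3.

26/3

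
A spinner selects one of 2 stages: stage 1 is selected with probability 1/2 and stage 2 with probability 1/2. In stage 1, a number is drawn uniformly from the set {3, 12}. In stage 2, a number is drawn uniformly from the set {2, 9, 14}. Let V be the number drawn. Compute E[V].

95/12

E[V | stage 1] = (3+12)/2 = 15/2.
E[V | stage 2] = (2+9+14)/3 = 25/3.
By the law of total expectation,
E[V] = (1/2)·(15/2) + (1/2)·(25/3) = 95/12.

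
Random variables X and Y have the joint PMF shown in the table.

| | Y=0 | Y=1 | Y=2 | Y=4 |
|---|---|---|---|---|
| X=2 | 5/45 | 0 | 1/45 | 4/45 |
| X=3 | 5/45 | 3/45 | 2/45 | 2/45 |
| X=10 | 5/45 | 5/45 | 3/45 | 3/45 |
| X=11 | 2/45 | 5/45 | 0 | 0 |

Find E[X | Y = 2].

19/3

P(Y = 2) = 2/15.
Σ X·P over the event = 2·(1/45) + 3·(2/45) + 10·(3/45) = 38/45.
E[X | Y = 2] = (38/45) / (2/15) = 19/3.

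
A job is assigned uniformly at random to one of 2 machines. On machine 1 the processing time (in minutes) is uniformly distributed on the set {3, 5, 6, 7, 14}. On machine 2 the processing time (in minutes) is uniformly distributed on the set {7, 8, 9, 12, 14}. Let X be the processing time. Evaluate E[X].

E[X | machine 1] = (3+5+6+7+14)/5 = 7.
E[X | machine 2] = (7+8+9+12+14)/5 = 10.
By the law of total expectation,
E[X] = (1/2)·(7) + (1/2)·(10) = 17/2.

17/2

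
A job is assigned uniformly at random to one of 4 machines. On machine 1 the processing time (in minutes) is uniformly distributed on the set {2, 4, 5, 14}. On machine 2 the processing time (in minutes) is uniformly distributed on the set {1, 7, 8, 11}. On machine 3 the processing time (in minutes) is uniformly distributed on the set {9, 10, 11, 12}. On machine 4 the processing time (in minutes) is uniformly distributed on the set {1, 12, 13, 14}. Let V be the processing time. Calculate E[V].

67/8

E[V | machine 1] = (2+4+5+14)/4 = 25/4.
E[V | machine 2] = (1+7+8+11)/4 = 27/4.
E[V | machine 3] = (9+10+11+12)/4 = 21/2.
E[V | machine 4] = (1+12+13+14)/4 = 10.
By the law of total expectation,
E[V] = (1/4)·(25/4) + (1/4)·(27/4) + (1/4)·(21/2) + (1/4)·(10) = 67/8.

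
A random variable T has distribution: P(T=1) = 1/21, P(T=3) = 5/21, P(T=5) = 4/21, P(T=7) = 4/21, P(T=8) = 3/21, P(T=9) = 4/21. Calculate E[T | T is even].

8

P(T is even) = 1/7.
Σ over the event: 8·1/7 = 8/7.
E[T | T is even] = (8/7) / (1/7) = 8.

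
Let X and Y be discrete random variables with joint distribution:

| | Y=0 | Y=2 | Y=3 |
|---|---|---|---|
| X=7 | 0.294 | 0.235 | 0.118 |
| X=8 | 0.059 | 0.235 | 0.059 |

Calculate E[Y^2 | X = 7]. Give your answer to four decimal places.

3.0943

P(X = 7) = 0.647.
Summing Y^2·P(X=x,Y=y) over the conditioning event gives 2.002.
E[Y^2 | X = 7] = (2.002) / (0.647) = 3.0943.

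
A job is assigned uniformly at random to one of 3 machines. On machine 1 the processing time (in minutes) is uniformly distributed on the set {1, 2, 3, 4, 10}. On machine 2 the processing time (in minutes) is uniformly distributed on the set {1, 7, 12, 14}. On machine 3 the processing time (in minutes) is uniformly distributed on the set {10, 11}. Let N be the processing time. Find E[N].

23/3

E[N | machine 1] = (1+2+3+4+10)/5 = 4.
E[N | machine 2] = (1+7+12+14)/4 = 17/2.
E[N | machine 3] = (10+11)/2 = 21/2.
E[N] = (1/3)·(4) + (1/3)·(17/2) + (1/3)·(21/2) = 23/3.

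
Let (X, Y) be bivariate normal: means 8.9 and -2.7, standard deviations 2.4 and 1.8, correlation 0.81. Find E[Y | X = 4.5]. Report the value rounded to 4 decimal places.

-5.3730

The regression of Y on X has slope ρ·σ_Y/σ_X and passes through (μ_X, μ_Y).
E[Y | X=4.5] = -2.7 + (0.81)·(1.8/2.4)·(4.5 − (8.9)) = -2.7 + (0.6075)·(-4.4) = -5.3730.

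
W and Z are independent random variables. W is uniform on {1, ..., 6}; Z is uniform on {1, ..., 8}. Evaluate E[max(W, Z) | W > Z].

P(W > Z) = 5/16.
Summing max(W,Z)·P(x,y) over outcomes with W > Z gives 35/24.
E[max(W, Z) | W > Z] = (35/24) / (5/16) = 14/3.

14/3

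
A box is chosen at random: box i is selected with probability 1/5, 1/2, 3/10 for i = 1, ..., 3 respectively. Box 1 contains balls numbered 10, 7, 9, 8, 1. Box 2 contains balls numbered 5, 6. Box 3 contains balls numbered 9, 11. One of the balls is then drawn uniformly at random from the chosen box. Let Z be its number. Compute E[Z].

143/20

E[Z | box 1] = (10+7+9+8+1)/5 = 7.
E[Z | box 2] = (5+6)/2 = 11/2.
E[Z | box 3] = (9+11)/2 = 10.
By the law of total expectation,
E[Z] = (1/5)·(7) + (1/2)·(11/2) + (3/10)·(10) = 143/20.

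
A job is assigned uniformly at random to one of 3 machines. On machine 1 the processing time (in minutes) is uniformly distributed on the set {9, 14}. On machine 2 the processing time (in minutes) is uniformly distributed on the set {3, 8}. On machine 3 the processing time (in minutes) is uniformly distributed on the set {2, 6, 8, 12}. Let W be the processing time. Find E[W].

8

E[W | machine 1] = (9+14)/2 = 23/2.
E[W | machine 2] = (3+8)/2 = 11/2.
E[W | machine 3] = (2+6+8+12)/4 = 7.
By the law of total expectation,
E[W] = (1/3)·(23/2) + (1/3)·(11/2) + (1/3)·(7) = 8.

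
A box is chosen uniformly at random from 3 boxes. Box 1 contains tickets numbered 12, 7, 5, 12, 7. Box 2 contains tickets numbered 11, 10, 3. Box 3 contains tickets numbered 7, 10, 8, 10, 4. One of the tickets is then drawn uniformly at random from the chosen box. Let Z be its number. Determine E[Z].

122/15

E[Z | box 1] = (12+7+5+12+7)/5 = 43/5.
E[Z | box 2] = (11+10+3)/3 = 8.
E[Z | box 3] = (7+10+8+10+4)/5 = 39/5.
By the law of total expectation,
E[Z] = (1/3)·(43/5) + (1/3)·(8) + (1/3)·(39/5) = 122/15.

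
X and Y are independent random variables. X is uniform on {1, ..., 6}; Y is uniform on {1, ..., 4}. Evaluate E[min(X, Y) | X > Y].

15/7

P(X > Y) = 7/12.
Summing min(X,Y)·P(x,y) over outcomes with X > Y gives 5/4.
E[min(X, Y) | X > Y] = (5/4) / (7/12) = 15/7.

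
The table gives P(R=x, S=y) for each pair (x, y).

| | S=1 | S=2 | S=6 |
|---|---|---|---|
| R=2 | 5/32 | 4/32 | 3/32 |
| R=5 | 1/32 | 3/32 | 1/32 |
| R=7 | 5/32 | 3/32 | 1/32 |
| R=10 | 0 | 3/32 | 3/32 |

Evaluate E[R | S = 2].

P(S = 2) = 13/32.
Σ R·P over the event = 2·(4/32) + 5·(3/32) + 7·(3/32) + 10·(3/32) = 37/16.
E[R | S = 2] = (37/16) / (13/32) = 74/13.

74/13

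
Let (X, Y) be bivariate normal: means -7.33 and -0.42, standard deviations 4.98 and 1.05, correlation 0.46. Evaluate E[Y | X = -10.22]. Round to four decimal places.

-0.7003

The regression of Y on X has slope ρ·σ_Y/σ_X and passes through (μ_X, μ_Y).
E[Y | X=-10.22] = -0.42 + (0.46)·(1.05/4.98)·(-10.22 − (-7.33)) = -0.42 + (0.096988)·(-2.89) = -0.7003.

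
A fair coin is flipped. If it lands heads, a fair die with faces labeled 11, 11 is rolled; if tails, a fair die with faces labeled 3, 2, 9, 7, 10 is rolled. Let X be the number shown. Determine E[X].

43/5

E[X | heads] = (11+11)/2 = 11.
E[X | tails] = (3+2+9+7+10)/5 = 31/5.
By the law of total expectation,
E[X] = (1/2)·(11) + (1/2)·(31/5) = 43/5.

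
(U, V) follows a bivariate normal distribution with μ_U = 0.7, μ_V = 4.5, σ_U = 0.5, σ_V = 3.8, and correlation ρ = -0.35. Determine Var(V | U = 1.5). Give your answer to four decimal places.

12.6711

For a bivariate normal, Var(V | U=x) = σ_V²(1 − ρ²).
Var(V | U=1.5) = (3.8)²·(1 − (-0.35)²) = 14.44·0.8775 = 12.6711.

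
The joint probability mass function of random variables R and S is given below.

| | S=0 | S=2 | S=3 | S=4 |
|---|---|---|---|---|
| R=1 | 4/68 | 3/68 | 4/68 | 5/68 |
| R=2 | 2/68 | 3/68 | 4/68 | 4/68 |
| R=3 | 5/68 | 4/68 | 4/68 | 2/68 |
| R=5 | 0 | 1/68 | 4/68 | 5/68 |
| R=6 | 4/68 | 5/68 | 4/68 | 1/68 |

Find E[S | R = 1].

19/8

P(R = 1) = 4/17.
Σ S·P over the event = 0·(4/68) + 2·(3/68) + 3·(4/68) + 4·(5/68) = 19/34.
E[S | R = 1] = (19/34) / (4/17) = 19/8.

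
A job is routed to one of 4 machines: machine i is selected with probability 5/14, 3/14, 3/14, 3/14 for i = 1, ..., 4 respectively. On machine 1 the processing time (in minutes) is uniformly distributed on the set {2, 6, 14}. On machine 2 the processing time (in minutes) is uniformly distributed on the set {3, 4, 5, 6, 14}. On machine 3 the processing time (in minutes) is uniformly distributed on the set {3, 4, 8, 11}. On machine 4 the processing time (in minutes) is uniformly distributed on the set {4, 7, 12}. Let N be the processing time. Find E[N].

E[N | machine 1] = (2+6+14)/3 = 22/3.
E[N | machine 2] = (3+4+5+6+14)/5 = 32/5.
E[N | machine 3] = (3+4+8+11)/4 = 13/2.
E[N | machine 4] = (4+7+12)/3 = 23/3.
By the law of total expectation,
E[N] = (5/14)·(22/3) + (3/14)·(32/5) + (3/14)·(13/2) + (3/14)·(23/3) = 2951/420.

2951/420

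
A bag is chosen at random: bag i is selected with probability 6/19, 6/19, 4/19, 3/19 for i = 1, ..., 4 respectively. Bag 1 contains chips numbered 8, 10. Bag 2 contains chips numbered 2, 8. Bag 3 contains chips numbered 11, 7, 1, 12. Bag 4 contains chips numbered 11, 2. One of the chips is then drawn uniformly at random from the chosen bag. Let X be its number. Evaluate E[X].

E[X | bag 1] = (8+10)/2 = 9.
E[X | bag 2] = (2+8)/2 = 5.
E[X | bag 3] = (11+7+1+12)/4 = 31/4.
E[X | bag 4] = (11+2)/2 = 13/2.
E[X] = (6/19)·(9) + (6/19)·(5) + (4/19)·(31/4) + (3/19)·(13/2) = 269/38.

269/38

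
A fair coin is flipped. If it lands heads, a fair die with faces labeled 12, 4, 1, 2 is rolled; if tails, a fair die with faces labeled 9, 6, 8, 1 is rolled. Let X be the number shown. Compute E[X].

E[X | heads] = (12+4+1+2)/4 = 19/4.
E[X | tails] = (9+6+8+1)/4 = 6.
By the law of total expectation,
E[X] = (1/2)·(19/4) + (1/2)·(6) = 43/8.

43/8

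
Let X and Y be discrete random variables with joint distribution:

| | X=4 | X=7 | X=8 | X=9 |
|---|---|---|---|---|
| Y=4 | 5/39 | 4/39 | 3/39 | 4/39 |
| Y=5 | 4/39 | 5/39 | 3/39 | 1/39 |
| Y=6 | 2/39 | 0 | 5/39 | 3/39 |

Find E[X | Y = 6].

P(Y = 6) = 10/39.
Σ X·P over the event = 4·(2/39) + 8·(5/39) + 9·(3/39) = 25/13.
E[X | Y = 6] = (25/13) / (10/39) = 15/2.

15/2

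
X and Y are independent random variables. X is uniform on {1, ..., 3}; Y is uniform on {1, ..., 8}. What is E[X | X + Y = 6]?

2

Outcomes with X + Y = 6: (1,5), (2,4), (3,3), each with probability 1/24.
E[X | X + Y = 6] = (1 + 2 + 3) / 3 = 2.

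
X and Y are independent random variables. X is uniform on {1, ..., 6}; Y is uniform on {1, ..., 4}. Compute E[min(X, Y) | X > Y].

P(X > Y) = 7/12.
Summing min(X,Y)·P(x,y) over outcomes with X > Y gives 5/4.
E[min(X, Y) | X > Y] = (5/4) / (7/12) = 15/7.

15/7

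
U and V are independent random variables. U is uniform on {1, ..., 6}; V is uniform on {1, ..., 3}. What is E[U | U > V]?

53/12

P(U > V) = 2/3.
Summing U·P(x,y) over outcomes with U > V gives 53/18.
E[U | U > V] = (53/18) / (2/3) = 53/12.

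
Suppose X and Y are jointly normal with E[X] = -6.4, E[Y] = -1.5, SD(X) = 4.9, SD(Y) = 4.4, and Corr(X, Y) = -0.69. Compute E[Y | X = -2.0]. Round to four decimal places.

-4.2262

For a bivariate normal, E[Y | X=x] = μ_Y + ρ·(σ_Y/σ_X)·(x − μ_X).
E[Y | X=-2.0] = -1.5 + (-0.69)·(4.4/4.9)·(-2.0 − (-6.4)) = -1.5 + (-0.61959)·(4.4) = -4.2262.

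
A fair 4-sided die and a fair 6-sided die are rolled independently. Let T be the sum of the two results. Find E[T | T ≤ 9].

134/23

P(T ≤ 9) = 23/24.
Σ over the event: 2·1/24 + 3·1/12 + 4·1/8 + 5·1/6 + 6·1/6 + 7·1/6 + 8·1/8 + 9·1/12 = 67/12.
E[T | T ≤ 9] = (67/12) / (23/24) = 134/23.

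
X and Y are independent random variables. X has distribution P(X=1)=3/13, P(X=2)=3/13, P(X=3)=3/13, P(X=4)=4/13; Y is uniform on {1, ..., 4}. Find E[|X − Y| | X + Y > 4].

24/17

P(X + Y > 4) = 17/26.
Summing |X−Y|·P(x,y) over outcomes with X + Y > 4 gives 12/13.
E[|X − Y| | X + Y > 4] = (12/13) / (17/26) = 24/17.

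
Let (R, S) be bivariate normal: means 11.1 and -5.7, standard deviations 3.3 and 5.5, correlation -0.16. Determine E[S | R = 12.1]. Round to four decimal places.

E[S | R=x] = μ_S + ρ(σ_S/σ_R)(x − μ_R) for jointly normal variables.
E[S | R=12.1] = -5.7 + (-0.16)·(5.5/3.3)·(12.1 − (11.1)) = -5.7 + (-0.26667)·(1) = -5.9667.

-5.9667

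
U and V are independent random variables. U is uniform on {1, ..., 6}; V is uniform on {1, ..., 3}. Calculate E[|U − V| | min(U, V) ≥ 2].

17/10

Outcomes with min(U, V) ≥ 2: (2,2), (2,3), (3,2), (3,3), (4,2), (4,3), (5,2), (5,3), (6,2), (6,3), each with probability 1/18.
E[|U − V| | min(U, V) ≥ 2] = (0 + 1 + 1 + 0 + 2 + 1 + 3 + 2 + 4 + 3) / 10 = 17/10.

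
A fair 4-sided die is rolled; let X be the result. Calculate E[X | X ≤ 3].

Given X ≤ 3, X is equally likely to be any of {1, 2, 3}.
E[X | X ≤ 3] = (1 + 2 + 3) / 3 = 2.

2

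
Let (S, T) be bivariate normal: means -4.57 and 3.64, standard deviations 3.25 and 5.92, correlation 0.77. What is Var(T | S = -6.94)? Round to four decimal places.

The conditional variance in a bivariate normal is σ_T²(1 − ρ²), independent of x.
Var(T | S=-6.94) = (5.92)²·(1 − (0.77)²) = 35.0464·0.4071 = 14.2674.

14.2674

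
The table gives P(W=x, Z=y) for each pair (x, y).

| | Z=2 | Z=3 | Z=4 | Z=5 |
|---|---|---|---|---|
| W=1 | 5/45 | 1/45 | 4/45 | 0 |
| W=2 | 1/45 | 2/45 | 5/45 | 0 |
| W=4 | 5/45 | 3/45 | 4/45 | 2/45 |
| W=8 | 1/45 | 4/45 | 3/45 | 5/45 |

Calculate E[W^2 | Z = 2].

P(Z = 2) = 4/15.
Σ W^2·P over the event = 1·(5/45) + 4·(1/45) + 16·(5/45) + 64·(1/45) = 17/5.
E[W^2 | Z = 2] = (17/5) / (4/15) = 51/4.

51/4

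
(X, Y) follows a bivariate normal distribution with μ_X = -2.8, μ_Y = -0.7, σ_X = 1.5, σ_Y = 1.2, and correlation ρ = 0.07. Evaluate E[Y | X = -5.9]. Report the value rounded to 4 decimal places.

-0.8736

The regression of Y on X has slope ρ·σ_Y/σ_X and passes through (μ_X, μ_Y).
E[Y | X=-5.9] = -0.7 + (0.07)·(1.2/1.5)·(-5.9 − (-2.8)) = -0.7 + (0.056)·(-3.1) = -0.8736.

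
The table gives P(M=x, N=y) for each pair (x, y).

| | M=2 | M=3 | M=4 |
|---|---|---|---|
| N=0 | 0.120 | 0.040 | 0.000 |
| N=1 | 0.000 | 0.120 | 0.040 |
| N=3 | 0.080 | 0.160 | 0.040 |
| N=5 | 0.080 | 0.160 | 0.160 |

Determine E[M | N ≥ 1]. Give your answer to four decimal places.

P(N ≥ 1) = 0.840.
Σ M·P over the event = 2·(0.080) + 2·(0.080) + 3·(0.120) + 3·(0.160) + 3·(0.160) + 4·(0.040) + 4·(0.040) + 4·(0.160) = 2.600.
E[M | N ≥ 1] = (2.600) / (0.840) = 3.0952.

3.0952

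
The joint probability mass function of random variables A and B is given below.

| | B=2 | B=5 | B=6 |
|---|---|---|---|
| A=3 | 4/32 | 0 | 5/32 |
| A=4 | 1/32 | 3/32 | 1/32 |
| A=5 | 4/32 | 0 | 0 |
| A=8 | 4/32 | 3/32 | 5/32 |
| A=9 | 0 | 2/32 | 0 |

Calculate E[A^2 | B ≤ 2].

408/13

P(B ≤ 2) = 13/32.
Σ A^2·P over the event = 9·(4/32) + 16·(1/32) + 25·(4/32) + 64·(4/32) = 51/4.
E[A^2 | B ≤ 2] = (51/4) / (13/32) = 408/13.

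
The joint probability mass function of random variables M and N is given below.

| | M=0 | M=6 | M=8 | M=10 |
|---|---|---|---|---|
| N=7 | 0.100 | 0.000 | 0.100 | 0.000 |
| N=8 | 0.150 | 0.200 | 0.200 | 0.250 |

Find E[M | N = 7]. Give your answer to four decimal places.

4.0000

P(N = 7) = 0.200.
Σ M·P over the event = 0·(0.100) + 8·(0.100) = 0.800.
E[M | N = 7] = (0.800) / (0.200) = 4.0000.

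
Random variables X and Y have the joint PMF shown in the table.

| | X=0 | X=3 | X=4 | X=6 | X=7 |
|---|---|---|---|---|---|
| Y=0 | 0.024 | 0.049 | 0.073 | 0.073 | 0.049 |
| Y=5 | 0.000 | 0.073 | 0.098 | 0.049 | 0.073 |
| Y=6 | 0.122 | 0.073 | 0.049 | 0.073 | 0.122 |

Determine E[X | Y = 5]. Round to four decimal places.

4.8328

P(Y = 5) = 0.293.
Σ X·P over the event = 3·(0.073) + 4·(0.098) + 6·(0.049) + 7·(0.073) = 1.416.
E[X | Y = 5] = (1.416) / (0.293) = 4.8328.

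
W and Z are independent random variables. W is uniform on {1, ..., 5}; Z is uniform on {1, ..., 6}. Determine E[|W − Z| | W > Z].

P(W > Z) = 1/3.
Summing |W−Z|·P(x,y) over outcomes with W > Z gives 2/3.
E[|W − Z| | W > Z] = (2/3) / (1/3) = 2.

2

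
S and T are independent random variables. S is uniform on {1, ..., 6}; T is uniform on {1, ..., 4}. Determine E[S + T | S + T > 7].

Outcomes with S + T > 7: (4,4), (5,3), (5,4), (6,2), (6,3), (6,4), each with probability 1/24.
E[S + T | S + T > 7] = (8 + 8 + 9 + 8 + 9 + 10) / 6 = 26/3.

26/3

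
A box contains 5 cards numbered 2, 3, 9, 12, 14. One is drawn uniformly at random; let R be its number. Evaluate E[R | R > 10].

P(R > 10) = 2/5.
Σ over the event: 12·1/5 + 14·1/5 = 26/5.
E[R | R > 10] = (26/5) / (2/5) = 13.

13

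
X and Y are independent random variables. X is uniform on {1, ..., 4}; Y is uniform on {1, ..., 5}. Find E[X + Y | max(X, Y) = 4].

Outcomes with max(X, Y) = 4: (1,4), (2,4), (3,4), (4,1), (4,2), (4,3), (4,4), each with probability 1/20.
E[X + Y | max(X, Y) = 4] = (5 + 6 + 7 + 5 + 6 + 7 + 8) / 7 = 44/7.

44/7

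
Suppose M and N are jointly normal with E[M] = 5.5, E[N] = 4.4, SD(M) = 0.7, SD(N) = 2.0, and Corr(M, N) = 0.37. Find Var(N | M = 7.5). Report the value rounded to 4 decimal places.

3.4524

Var(N | M=x) = (1 − ρ²)·σ_N².
Var(N | M=7.5) = (2.0)²·(1 − (0.37)²) = 4·0.8631 = 3.4524.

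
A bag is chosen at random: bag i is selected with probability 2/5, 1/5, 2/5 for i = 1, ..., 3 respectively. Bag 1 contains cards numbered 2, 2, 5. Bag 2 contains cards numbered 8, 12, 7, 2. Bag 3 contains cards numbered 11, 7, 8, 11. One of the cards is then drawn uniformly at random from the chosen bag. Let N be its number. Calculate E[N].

E[N | bag 1] = (2+2+5)/3 = 3.
E[N | bag 2] = (8+12+7+2)/4 = 29/4.
E[N | bag 3] = (11+7+8+11)/4 = 37/4.
E[N] = (2/5)·(3) + (1/5)·(29/4) + (2/5)·(37/4) = 127/20.

127/20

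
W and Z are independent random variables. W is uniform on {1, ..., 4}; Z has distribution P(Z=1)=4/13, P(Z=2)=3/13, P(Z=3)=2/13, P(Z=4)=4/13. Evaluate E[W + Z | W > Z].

P(W > Z) = 5/13.
Summing (W+Z)·P(x,y) over outcomes with W > Z gives 95/52.
E[W + Z | W > Z] = (95/52) / (5/13) = 19/4.

19/4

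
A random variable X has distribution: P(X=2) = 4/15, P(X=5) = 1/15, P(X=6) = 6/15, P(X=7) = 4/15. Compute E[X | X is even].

22/5

P(X is even) = 2/3.
Σ over the event: 2·4/15 + 6·2/5 = 44/15.
E[X | X is even] = (44/15) / (2/3) = 22/5.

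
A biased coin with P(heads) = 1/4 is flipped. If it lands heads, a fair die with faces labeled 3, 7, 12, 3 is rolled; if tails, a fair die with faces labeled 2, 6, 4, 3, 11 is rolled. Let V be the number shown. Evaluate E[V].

E[V | heads] = (3+7+12+3)/4 = 25/4.
E[V | tails] = (2+6+4+3+11)/5 = 26/5.
By the law of total expectation,
E[V] = (1/4)·(25/4) + (3/4)·(26/5) = 437/80.

437/80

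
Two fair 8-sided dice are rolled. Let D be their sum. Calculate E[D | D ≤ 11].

376/49

P(D ≤ 11) = 49/64.
E[D | D ≤ 11] = (47/8) / (49/64) = 376/49.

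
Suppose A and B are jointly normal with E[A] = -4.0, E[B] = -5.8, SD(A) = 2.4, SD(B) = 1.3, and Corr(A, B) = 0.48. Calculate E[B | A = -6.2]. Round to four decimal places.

-6.3720

E[B | A=x] = μ_B + ρ(σ_B/σ_A)(x − μ_A) for jointly normal variables.
E[B | A=-6.2] = -5.8 + (0.48)·(1.3/2.4)·(-6.2 − (-4.0)) = -5.8 + (0.26)·(-2.2) = -6.3720.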